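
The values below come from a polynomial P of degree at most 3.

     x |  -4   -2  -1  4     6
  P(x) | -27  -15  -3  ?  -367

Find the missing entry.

-123

The 4 known points determine the degree-3 polynomial uniquely.
Write P(x) = ax^3 + bx^2 + cx + d. Substituting each data point gives a linear system:
  -64a + 16b - 4c + d = -27
  -8a + 4b - 2c + d = -15
  -a + b - c + d = -3
  216a + 36b + 6c + d = -367
Solving the system yields a = -1, b = -5, c = 4, d = 5.
So P(x) = -x^3 - 5x^2 + 4x + 5.
Then P(4) = -123.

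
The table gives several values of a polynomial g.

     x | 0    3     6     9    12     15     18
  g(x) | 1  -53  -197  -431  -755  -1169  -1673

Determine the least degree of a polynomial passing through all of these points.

Forward differences of the values at x = 0, 3, 6, 9, 12, 15, 18:
  g  : 1  -53  -197  -431  -755  -1169  -1673
  Δ  : -54  -144  -234  -324  -414  -504
  Δ^2: -90  -90  -90  -90  -90
  Δ^3: 0  0  0  0
  Δ^4: 0  0  0
  Δ^5: 0  0
  Δ^6: 0
The second differences are constant (-90) and nonzero, while all higher differences vanish, so the minimal degree is 2.

2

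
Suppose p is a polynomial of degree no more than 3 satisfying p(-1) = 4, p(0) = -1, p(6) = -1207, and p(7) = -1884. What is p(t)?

Using the Lagrange interpolation formula with nodes -1, 0, 6, 7:
  L_0(t) = t(t - 6)(t - 7) / -56
  L_1(t) = (t + 1)(t - 6)(t - 7) / 42
  L_2(t) = (t + 1)t(t - 7) / -42
  L_3(t) = (t + 1)t(t - 6) / 56
Then p(t) = 4·L_0(t) - 1·L_1(t) - 1207·L_2(t) - 1884·L_3(t).
Expanding and collecting terms gives p(t) = -5t^3 - 3t^2 - 3t - 1.
Check: p(-1) = 4. ✓

p(t) = -5t^3 - 3t^2 - 3t - 1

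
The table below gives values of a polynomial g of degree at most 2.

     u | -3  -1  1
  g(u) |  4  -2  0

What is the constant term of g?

Write g(u) = au^2 + bu + c. Substituting each data point gives a linear system:
  9a - 3b + c = 4
  a - b + c = -2
  a + b + c = 0
Solving the system yields a = 1, b = 1, c = -2.
So g(u) = u² + u - 2.
The constant term is -2.

-2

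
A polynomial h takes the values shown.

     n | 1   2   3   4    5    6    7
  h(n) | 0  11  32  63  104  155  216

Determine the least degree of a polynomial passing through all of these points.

Forward differences of the values at n = 1, 2, 3, 4, 5, 6, 7:
  h  : 0  11  32  63  104  155  216
  Δ  : 11  21  31  41  51  61
  Δ^2: 10  10  10  10  10
  Δ^3: 0  0  0  0
  Δ^4: 0  0  0
  Δ^5: 0  0
  Δ^6: 0
The second differences are constant (10) and nonzero, while all higher differences vanish, so the minimal degree is 2.

2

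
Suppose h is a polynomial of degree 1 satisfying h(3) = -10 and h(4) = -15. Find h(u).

Write h(u) = au + b. Substituting each data point gives a linear system:
  3a + b = -10
  4a + b = -15
Solving the system yields a = -5, b = 5.
So h(u) = -5u + 5.
Check: h(3) = -10. ✓

h(u) = -5u + 5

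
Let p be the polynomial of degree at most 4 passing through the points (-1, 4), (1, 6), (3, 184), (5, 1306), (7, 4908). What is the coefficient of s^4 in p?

Write p(s) = as^4 + bs^3 + cs^2 + ds + e. Substituting each data point gives a linear system:
  a - b + c - d + e = 4
  a + b + c + d + e = 6
  81a + 27b + 9c + 3d + e = 184
  625a + 125b + 25c + 5d + e = 1306
  2401a + 343b + 49c + 7d + e = 4908
Solving the system yields a = 2, b = 0, c = 2, d = 1, e = 1.
So p(s) = 2s⁴ + 2s² + s + 1.
The leading coefficient is 2.

2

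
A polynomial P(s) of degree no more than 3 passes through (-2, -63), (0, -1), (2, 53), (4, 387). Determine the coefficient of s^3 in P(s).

6

Write P(s) = as^3 + bs^2 + cs + d. Substituting each data point gives a linear system:
  -8a + 4b - 2c + d = -63
  d = -1
  8a + 4b + 2c + d = 53
  64a + 16b + 4c + d = 387
Solving the system yields a = 6, b = -1, c = 5, d = -1.
So P(s) = 6s³ - s² + 5s - 1.
The leading coefficient is 6.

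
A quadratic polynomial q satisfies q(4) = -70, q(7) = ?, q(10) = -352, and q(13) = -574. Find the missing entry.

-184

The 3 known points determine the degree-2 polynomial uniquely.
Write q(s) = as^2 + bs + c. Substituting each data point gives a linear system:
  16a + 4b + c = -70
  100a + 10b + c = -352
  169a + 13b + c = -574
Solving the system yields a = -3, b = -5, c = -2.
So q(s) = -3s^2 - 5s - 2.
Then q(7) = -184.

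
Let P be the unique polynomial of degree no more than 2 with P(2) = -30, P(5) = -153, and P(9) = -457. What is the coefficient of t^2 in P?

-5

Write P(t) = at^2 + bt + c. Substituting each data point gives a linear system:
  4a + 2b + c = -30
  25a + 5b + c = -153
  81a + 9b + c = -457
Solving the system yields a = -5, b = -6, c = 2.
So P(t) = -5t^2 - 6t + 2.
The leading coefficient is -5.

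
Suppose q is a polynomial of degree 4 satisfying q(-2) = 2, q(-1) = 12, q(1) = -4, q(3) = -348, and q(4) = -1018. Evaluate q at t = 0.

6

Using the Lagrange interpolation formula with nodes -2, -1, 1, 3, 4:
  L_0(t) = (t + 1)(t - 1)(t - 3)(t - 4) / 90
  L_1(t) = (t + 2)(t - 1)(t - 3)(t - 4) / -40
  L_2(t) = (t + 2)(t + 1)(t - 3)(t - 4) / 36
  L_3(t) = (t + 2)(t + 1)(t - 1)(t - 4) / -40
  L_4(t) = (t + 2)(t + 1)(t - 1)(t - 3) / 90
Then q(t) = 2·L_0(t) + 12·L_1(t) - 4·L_2(t) - 348·L_3(t) - 1018·L_4(t).
Expanding and collecting terms gives q(t) = -3t^4 - 4t^3 + t^2 - 4t + 6.
Evaluating at t = 0: q(0) = 6.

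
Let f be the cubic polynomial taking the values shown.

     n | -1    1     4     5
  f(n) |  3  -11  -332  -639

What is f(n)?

f(n) = -5n^3 - 2n - 4

Write f(n) = an^3 + bn^2 + cn + d. Substituting each data point gives a linear system:
  -a + b - c + d = 3
  a + b + c + d = -11
  64a + 16b + 4c + d = -332
  125a + 25b + 5c + d = -639
Solving the system yields a = -5, b = 0, c = -2, d = -4.
So f(n) = -5n³ - 2n - 4.
Check: f(-1) = 3. ✓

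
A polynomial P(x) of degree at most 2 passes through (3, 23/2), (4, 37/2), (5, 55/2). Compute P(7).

Using the Lagrange interpolation formula with nodes 3, 4, 5:
  L_0(x) = (x - 4)(x - 5) / 2
  L_1(x) = (x - 3)(x - 5) / -1
  L_2(x) = (x - 3)(x - 4) / 2
Then P(x) = 23/2·L_0(x) + 37/2·L_1(x) + 55/2·L_2(x).
Expanding and collecting terms gives P(x) = x^2 + 5/2.
Evaluating at x = 7: P(7) = 103/2.

103/2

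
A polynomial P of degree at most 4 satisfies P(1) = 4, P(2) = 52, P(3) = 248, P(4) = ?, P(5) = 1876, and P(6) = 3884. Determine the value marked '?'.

772

The 5 known points determine the degree-4 polynomial uniquely.
Write P(t) = at^4 + bt^3 + ct^2 + dt + e. Substituting each data point gives a linear system:
  a + b + c + d + e = 4
  16a + 8b + 4c + 2d + e = 52
  81a + 27b + 9c + 3d + e = 248
  625a + 125b + 25c + 5d + e = 1876
  1296a + 216b + 36c + 6d + e = 3884
Solving the system yields a = 3, b = 0, c = -1, d = 6, e = -4.
So P(t) = 3t^4 - t^2 + 6t - 4.
Then P(4) = 772.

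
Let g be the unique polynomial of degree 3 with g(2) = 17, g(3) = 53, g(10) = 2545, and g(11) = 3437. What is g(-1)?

Write g(u) = au^3 + bu^2 + cu + d. Substituting each data point gives a linear system:
  8a + 4b + 2c + d = 17
  27a + 9b + 3c + d = 53
  1000a + 100b + 10c + d = 2545
  1331a + 121b + 11c + d = 3437
Solving the system yields a = 3, b = -5, c = 4, d = 5.
So g(u) = 3u^3 - 5u^2 + 4u + 5.
Then g(-1) = -7.

-7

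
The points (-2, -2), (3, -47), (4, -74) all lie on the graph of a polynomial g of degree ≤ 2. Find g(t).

g(t) = -3t^2 - 6t - 2

Using the Lagrange interpolation formula with nodes -2, 3, 4:
  L_0(t) = (t - 3)(t - 4) / 30
  L_1(t) = (t + 2)(t - 4) / -5
  L_2(t) = (t + 2)(t - 3) / 6
Then g(t) = -2·L_0(t) - 47·L_1(t) - 74·L_2(t).
Expanding and collecting terms gives g(t) = -3t^2 - 6t - 2.
Check: g(4) = -74. ✓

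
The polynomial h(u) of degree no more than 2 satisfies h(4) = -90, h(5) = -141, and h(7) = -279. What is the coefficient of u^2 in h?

-6

Write h(u) = au^2 + bu + c. Substituting each data point gives a linear system:
  16a + 4b + c = -90
  25a + 5b + c = -141
  49a + 7b + c = -279
Solving the system yields a = -6, b = 3, c = -6.
So h(u) = -6u^2 + 3u - 6.
The leading coefficient is -6.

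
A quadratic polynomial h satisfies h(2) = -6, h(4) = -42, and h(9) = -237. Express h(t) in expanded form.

h(t) = -3t^2 + 6

Using the Lagrange interpolation formula with nodes 2, 4, 9:
  L_0(t) = (t - 4)(t - 9) / 14
  L_1(t) = (t - 2)(t - 9) / -10
  L_2(t) = (t - 2)(t - 4) / 35
Then h(t) = -6·L_0(t) - 42·L_1(t) - 237·L_2(t).
Expanding and collecting terms gives h(t) = -3t^2 + 6.
Check: h(9) = -237. ✓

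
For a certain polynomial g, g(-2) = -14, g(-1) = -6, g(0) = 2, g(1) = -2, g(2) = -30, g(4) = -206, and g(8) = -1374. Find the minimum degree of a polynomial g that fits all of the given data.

Divided differences on the nodes -2, -1, 0, 1, 2, 4, 8:
  order 0: -14  -6  2  -2  -30  -206  -1374
  order 1: 8  8  -4  -28  -88  -292
  order 2: 0  -6  -12  -20  -34
  order 3: -2  -2  -2  -2
  order 4: 0  0  0
  order 5: 0  0
  order 6: 0
The order-3 divided differences are all -2 (nonzero) and every higher order vanishes, so the data lies on a polynomial of degree exactly 3.

3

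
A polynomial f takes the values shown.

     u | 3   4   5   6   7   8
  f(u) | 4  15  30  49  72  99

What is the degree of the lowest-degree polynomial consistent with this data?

Forward differences of the values at u = 3, 4, 5, 6, 7, 8:
  f  : 4  15  30  49  72  99
  Δ  : 11  15  19  23  27
  Δ^2: 4  4  4  4
  Δ^3: 0  0  0
  Δ^4: 0  0
  Δ^5: 0
The second differences are constant (4) and nonzero, while all higher differences vanish, so the minimal degree is 2.

2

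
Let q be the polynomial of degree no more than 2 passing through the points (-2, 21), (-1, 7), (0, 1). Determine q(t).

q(t) = 4t^2 - 2t + 1

Write q(t) = at^2 + bt + c. Substituting each data point gives a linear system:
  4a - 2b + c = 21
  a - b + c = 7
  c = 1
Solving the system yields a = 4, b = -2, c = 1.
So q(t) = 4t² - 2t + 1.
Check: q(-1) = 7. ✓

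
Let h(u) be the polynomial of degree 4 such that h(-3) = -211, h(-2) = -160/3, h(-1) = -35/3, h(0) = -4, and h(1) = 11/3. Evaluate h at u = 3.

Forward differences of the values at u = -3, -2, -1, 0, 1:
  h  : -211  -160/3  -35/3  -4  11/3
  Δ  : 473/3  125/3  23/3  23/3
  Δ^2: -116  -34  0
  Δ^3: 82  34
  Δ^4: -48
The fourth differences are constant, confirming degree 4.
Interpolating (Newton forward form) and evaluating at u = 3 gives h(3) = -85.

-85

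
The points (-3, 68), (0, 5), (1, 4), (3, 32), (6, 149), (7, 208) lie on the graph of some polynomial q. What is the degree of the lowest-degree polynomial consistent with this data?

2

Divided differences on the nodes -3, 0, 1, 3, 6, 7:
  order 0: 68  5  4  32  149  208
  order 1: -21  -1  14  39  59
  order 2: 5  5  5  5
  order 3: 0  0  0
  order 4: 0  0
  order 5: 0
The order-2 divided differences are all 5 (nonzero) and every higher order vanishes, so the data lies on a polynomial of degree exactly 2.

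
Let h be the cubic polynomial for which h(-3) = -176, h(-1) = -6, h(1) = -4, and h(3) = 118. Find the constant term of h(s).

Write h(s) = as^3 + bs^2 + cs + d. Substituting each data point gives a linear system:
  -27a + 9b - 3c + d = -176
  -a + b - c + d = -6
  a + b + c + d = -4
  27a + 9b + 3c + d = 118
Solving the system yields a = 6, b = -3, c = -5, d = -2.
So h(s) = 6s³ - 3s² - 5s - 2.
The constant term is -2.

-2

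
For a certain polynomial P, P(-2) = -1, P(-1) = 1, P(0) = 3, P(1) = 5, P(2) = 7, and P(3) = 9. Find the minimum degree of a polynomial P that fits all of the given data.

Forward differences of the values at t = -2, -1, 0, 1, 2, 3:
  P  : -1  1  3  5  7  9
  Δ  : 2  2  2  2  2
  Δ^2: 0  0  0  0
  Δ^3: 0  0  0
  Δ^4: 0  0
  Δ^5: 0
The first differences are constant (2) and nonzero, while all higher differences vanish, so the minimal degree is 1.

1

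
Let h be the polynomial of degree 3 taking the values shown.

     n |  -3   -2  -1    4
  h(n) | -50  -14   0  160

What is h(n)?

h(n) = 2n^3 + n^2 + 3n + 4

Write h(n) = an^3 + bn^2 + cn + d. Substituting each data point gives a linear system:
  -27a + 9b - 3c + d = -50
  -8a + 4b - 2c + d = -14
  -a + b - c + d = 0
  64a + 16b + 4c + d = 160
Solving the system yields a = 2, b = 1, c = 3, d = 4.
So h(n) = 2n^3 + n^2 + 3n + 4.
Check: h(-1) = 0. ✓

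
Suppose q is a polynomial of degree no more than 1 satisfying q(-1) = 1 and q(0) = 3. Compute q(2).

Using the Lagrange interpolation formula with nodes -1, 0:
  L_0(n) = n / -1
  L_1(n) = (n + 1) / 1
Then q(n) = 1·L_0(n) + 3·L_1(n).
Expanding and collecting terms gives q(n) = 2n + 3.
Evaluating at n = 2: q(2) = 7.

7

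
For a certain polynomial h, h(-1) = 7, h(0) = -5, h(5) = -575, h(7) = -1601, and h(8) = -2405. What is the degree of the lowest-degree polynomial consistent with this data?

Divided differences on the nodes -1, 0, 5, 7, 8:
  order 0: 7  -5  -575  -1601  -2405
  order 1: -12  -114  -513  -804
  order 2: -17  -57  -97
  order 3: -5  -5
  order 4: 0
The order-3 divided differences are all -5 (nonzero) and every higher order vanishes, so the data lies on a polynomial of degree exactly 3.

3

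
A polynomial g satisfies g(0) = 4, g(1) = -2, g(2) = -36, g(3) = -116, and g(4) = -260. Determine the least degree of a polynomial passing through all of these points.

Forward differences of the values at x = 0, 1, 2, 3, 4:
  g  : 4  -2  -36  -116  -260
  Δ  : -6  -34  -80  -144
  Δ^2: -28  -46  -64
  Δ^3: -18  -18
  Δ^4: 0
The third differences are constant (-18) and nonzero, while all higher differences vanish, so the minimal degree is 3.

3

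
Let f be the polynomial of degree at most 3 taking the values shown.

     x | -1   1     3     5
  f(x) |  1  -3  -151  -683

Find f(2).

Forward differences of the values at x = -1, 1, 3, 5:
  f  : 1  -3  -151  -683
  Δ  : -4  -148  -532
  Δ^2: -144  -384
  Δ^3: -240
The third differences are constant, confirming degree 3.
Interpolating (Newton forward form) and evaluating at x = 2 gives f(2) = -44.

-44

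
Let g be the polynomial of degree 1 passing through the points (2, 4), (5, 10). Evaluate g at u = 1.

Write g(u) = au + b. Substituting each data point gives a linear system:
  2a + b = 4
  5a + b = 10
Solving the system yields a = 2, b = 0.
So g(u) = 2u.
Then g(1) = 2.

2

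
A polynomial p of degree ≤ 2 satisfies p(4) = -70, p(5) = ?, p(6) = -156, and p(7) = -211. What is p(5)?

-109

On equispaced nodes a degree-2 polynomial has vanishing third forward difference, so
  - p(4) + 3·p(5) - 3·p(6) + p(7) = 0.
Substituting the known values and solving for p(5):
  3·p(5) = -327
  p(5) = -109.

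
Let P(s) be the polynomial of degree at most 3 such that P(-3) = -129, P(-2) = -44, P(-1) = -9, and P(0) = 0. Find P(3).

111

Using the Lagrange interpolation formula with nodes -3, -2, -1, 0:
  L_0(s) = (s + 2)(s + 1)s / -6
  L_1(s) = (s + 3)(s + 1)s / 2
  L_2(s) = (s + 3)(s + 2)s / -2
  L_3(s) = (s + 3)(s + 2)(s + 1) / 6
Then P(s) = -129·L_0(s) - 44·L_1(s) - 9·L_2(s) + 0·L_3(s).
Expanding and collecting terms gives P(s) = 4s^3 - s^2 + 4s.
Evaluating at s = 3: P(3) = 111.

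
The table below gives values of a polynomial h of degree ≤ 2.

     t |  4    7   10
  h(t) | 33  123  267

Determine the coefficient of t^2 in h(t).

3

Write h(t) = at^2 + bt + c. Substituting each data point gives a linear system:
  16a + 4b + c = 33
  49a + 7b + c = 123
  100a + 10b + c = 267
Solving the system yields a = 3, b = -3, c = -3.
So h(t) = 3t² - 3t - 3.
The leading coefficient is 3.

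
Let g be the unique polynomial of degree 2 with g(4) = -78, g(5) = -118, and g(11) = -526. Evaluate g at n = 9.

-358

Using the Lagrange interpolation formula with nodes 4, 5, 11:
  L_0(n) = (n - 5)(n - 11) / 7
  L_1(n) = (n - 4)(n - 11) / -6
  L_2(n) = (n - 4)(n - 5) / 42
Then g(n) = -78·L_0(n) - 118·L_1(n) - 526·L_2(n).
Expanding and collecting terms gives g(n) = -4n^2 - 4n + 2.
Evaluating at n = 9: g(9) = -358.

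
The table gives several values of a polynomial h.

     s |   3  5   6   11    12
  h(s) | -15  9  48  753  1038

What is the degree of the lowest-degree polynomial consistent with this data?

3

Divided differences on the nodes 3, 5, 6, 11, 12:
  order 0: -15  9  48  753  1038
  order 1: 12  39  141  285
  order 2: 9  17  24
  order 3: 1  1
  order 4: 0
The order-3 divided differences are all 1 (nonzero) and every higher order vanishes, so the data lies on a polynomial of degree exactly 3.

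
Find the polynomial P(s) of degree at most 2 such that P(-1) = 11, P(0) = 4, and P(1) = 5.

Write P(s) = as^2 + bs + c. Substituting each data point gives a linear system:
  a - b + c = 11
  c = 4
  a + b + c = 5
Solving the system yields a = 4, b = -3, c = 4.
So P(s) = 4s² - 3s + 4.
Check: P(1) = 5. ✓

P(s) = 4s^2 - 3s + 4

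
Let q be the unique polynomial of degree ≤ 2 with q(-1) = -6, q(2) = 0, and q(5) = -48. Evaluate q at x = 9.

-196

Forward differences of the values at x = -1, 2, 5:
  q  : -6  0  -48
  Δ  : 6  -48
  Δ^2: -54
The second differences are constant, confirming degree 2.
Interpolating (Newton forward form) and evaluating at x = 9 gives q(9) = -196.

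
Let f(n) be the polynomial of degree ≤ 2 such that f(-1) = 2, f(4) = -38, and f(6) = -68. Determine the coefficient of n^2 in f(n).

-1

Write f(n) = an^2 + bn + c. Substituting each data point gives a linear system:
  a - b + c = 2
  16a + 4b + c = -38
  36a + 6b + c = -68
Solving the system yields a = -1, b = -5, c = -2.
So f(n) = -n^2 - 5n - 2.
The leading coefficient is -1.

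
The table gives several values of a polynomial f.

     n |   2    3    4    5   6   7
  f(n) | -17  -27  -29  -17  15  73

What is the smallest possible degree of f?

3

Forward differences of the values at n = 2, 3, 4, 5, 6, 7:
  f  : -17  -27  -29  -17  15  73
  Δ  : -10  -2  12  32  58
  Δ^2: 8  14  20  26
  Δ^3: 6  6  6
  Δ^4: 0  0
  Δ^5: 0
The third differences are constant (6) and nonzero, while all higher differences vanish, so the minimal degree is 3.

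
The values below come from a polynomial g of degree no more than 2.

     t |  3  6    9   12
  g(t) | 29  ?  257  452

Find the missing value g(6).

On equispaced nodes a degree-2 polynomial has vanishing third forward difference, so
  - g(3) + 3·g(6) - 3·g(9) + g(12) = 0.
Substituting the known values and solving for g(6):
  3·g(6) = 348
  g(6) = 116.

116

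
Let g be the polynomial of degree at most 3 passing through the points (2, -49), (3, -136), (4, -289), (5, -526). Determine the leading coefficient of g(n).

Write g(n) = an^3 + bn^2 + cn + d. Substituting each data point gives a linear system:
  8a + 4b + 2c + d = -49
  27a + 9b + 3c + d = -136
  64a + 16b + 4c + d = -289
  125a + 25b + 5c + d = -526
Solving the system yields a = -3, b = -6, c = 0, d = -1.
So g(n) = -3n^3 - 6n^2 - 1.
The leading coefficient is -3.

-3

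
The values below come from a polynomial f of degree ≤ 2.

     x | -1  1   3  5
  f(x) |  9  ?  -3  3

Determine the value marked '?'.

On equispaced nodes a degree-2 polynomial has vanishing third forward difference, so
  - f(-1) + 3·f(1) - 3·f(3) + f(5) = 0.
Substituting the known values and solving for f(1):
  3·f(1) = -3
  f(1) = -1.

-1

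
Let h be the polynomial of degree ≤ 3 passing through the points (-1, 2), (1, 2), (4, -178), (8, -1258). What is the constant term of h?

Write h(x) = ax^3 + bx^2 + cx + d. Substituting each data point gives a linear system:
  -a + b - c + d = 2
  a + b + c + d = 2
  64a + 16b + 4c + d = -178
  512a + 64b + 8c + d = -1258
Solving the system yields a = -2, b = -4, c = 2, d = 6.
So h(x) = -2x³ - 4x² + 2x + 6.
The constant term is 6.

6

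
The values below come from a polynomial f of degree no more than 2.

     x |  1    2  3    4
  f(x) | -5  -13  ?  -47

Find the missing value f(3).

-27

The 3 known points determine the degree-2 polynomial uniquely.
Write f(x) = ax^2 + bx + c. Substituting each data point gives a linear system:
  a + b + c = -5
  4a + 2b + c = -13
  16a + 4b + c = -47
Solving the system yields a = -3, b = 1, c = -3.
So f(x) = -3x^2 + x - 3.
Then f(3) = -27.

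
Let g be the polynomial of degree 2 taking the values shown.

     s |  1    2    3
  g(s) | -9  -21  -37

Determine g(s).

g(s) = -2s^2 - 6s - 1

Write g(s) = as^2 + bs + c. Substituting each data point gives a linear system:
  a + b + c = -9
  4a + 2b + c = -21
  9a + 3b + c = -37
Solving the system yields a = -2, b = -6, c = -1.
So g(s) = -2s² - 6s - 1.
Check: g(1) = -9. ✓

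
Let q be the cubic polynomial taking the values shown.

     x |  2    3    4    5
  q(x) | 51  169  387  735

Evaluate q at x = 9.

4027

Forward differences of the values at x = 2, 3, 4, 5:
  q  : 51  169  387  735
  Δ  : 118  218  348
  Δ^2: 100  130
  Δ^3: 30
The third differences are constant, confirming degree 3.
Interpolating (Newton forward form) and evaluating at x = 9 gives q(9) = 4027.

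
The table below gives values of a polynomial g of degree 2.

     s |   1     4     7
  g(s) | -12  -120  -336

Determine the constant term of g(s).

Write g(s) = as^2 + bs + c. Substituting each data point gives a linear system:
  a + b + c = -12
  16a + 4b + c = -120
  49a + 7b + c = -336
Solving the system yields a = -6, b = -6, c = 0.
So g(s) = -6s^2 - 6s.
The constant term is 0.

0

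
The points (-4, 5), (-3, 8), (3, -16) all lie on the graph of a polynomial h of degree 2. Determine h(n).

Write h(n) = an^2 + bn + c. Substituting each data point gives a linear system:
  16a - 4b + c = 5
  9a - 3b + c = 8
  9a + 3b + c = -16
Solving the system yields a = -1, b = -4, c = 5.
So h(n) = -n² - 4n + 5.
Check: h(-4) = 5. ✓

h(n) = -n^2 - 4n + 5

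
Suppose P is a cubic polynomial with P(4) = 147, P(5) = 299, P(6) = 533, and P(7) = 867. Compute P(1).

Write P(x) = ax^3 + bx^2 + cx + d. Substituting each data point gives a linear system:
  64a + 16b + 4c + d = 147
  125a + 25b + 5c + d = 299
  216a + 36b + 6c + d = 533
  343a + 49b + 7c + d = 867
Solving the system yields a = 3, b = -4, c = 5, d = -1.
So P(x) = 3x^3 - 4x^2 + 5x - 1.
Then P(1) = 3.

3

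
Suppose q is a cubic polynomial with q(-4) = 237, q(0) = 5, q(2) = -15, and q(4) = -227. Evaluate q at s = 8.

Using the Lagrange interpolation formula with nodes -4, 0, 2, 4:
  L_0(s) = s(s - 2)(s - 4) / -192
  L_1(s) = (s + 4)(s - 2)(s - 4) / 32
  L_2(s) = (s + 4)s(s - 4) / -24
  L_3(s) = (s + 4)s(s - 2) / 64
Then q(s) = 237·L_0(s) + 5·L_1(s) - 15·L_2(s) - 227·L_3(s).
Expanding and collecting terms gives q(s) = -4s³ + 6s + 5.
Evaluating at s = 8: q(8) = -1995.

-1995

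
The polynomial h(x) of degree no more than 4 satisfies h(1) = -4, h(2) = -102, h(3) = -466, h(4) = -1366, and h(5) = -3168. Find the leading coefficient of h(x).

-4

Write h(x) = ax^4 + bx^3 + cx^2 + dx + e. Substituting each data point gives a linear system:
  a + b + c + d + e = -4
  16a + 8b + 4c + 2d + e = -102
  81a + 27b + 9c + 3d + e = -466
  256a + 64b + 16c + 4d + e = -1366
  625a + 125b + 25c + 5d + e = -3168
Solving the system yields a = -4, b = -5, c = -3, d = 6, e = 2.
So h(x) = -4x⁴ - 5x³ - 3x² + 6x + 2.
The leading coefficient is -4.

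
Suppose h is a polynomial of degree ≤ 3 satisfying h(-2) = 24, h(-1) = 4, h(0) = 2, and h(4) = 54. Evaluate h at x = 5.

52

Write h(x) = ax^3 + bx^2 + cx + d. Substituting each data point gives a linear system:
  -8a + 4b - 2c + d = 24
  -a + b - c + d = 4
  d = 2
  64a + 16b + 4c + d = 54
Solving the system yields a = -1, b = 6, c = 5, d = 2.
So h(x) = -x^3 + 6x^2 + 5x + 2.
Then h(5) = 52.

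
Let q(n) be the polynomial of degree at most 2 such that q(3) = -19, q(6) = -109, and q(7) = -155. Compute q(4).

-41

Write q(n) = an^2 + bn + c. Substituting each data point gives a linear system:
  9a + 3b + c = -19
  36a + 6b + c = -109
  49a + 7b + c = -155
Solving the system yields a = -4, b = 6, c = -1.
So q(n) = -4n^2 + 6n - 1.
Then q(4) = -41.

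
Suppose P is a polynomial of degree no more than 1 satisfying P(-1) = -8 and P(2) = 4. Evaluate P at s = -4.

Using the Lagrange interpolation formula with nodes -1, 2:
  L_0(s) = (s - 2) / -3
  L_1(s) = (s + 1) / 3
Then P(s) = -8·L_0(s) + 4·L_1(s).
Expanding and collecting terms gives P(s) = 4s - 4.
Evaluating at s = -4: P(-4) = -20.

-20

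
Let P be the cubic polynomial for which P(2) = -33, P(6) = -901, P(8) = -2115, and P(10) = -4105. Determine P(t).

P(t) = -4t^3 - t^2 - t + 5

Write P(t) = at^3 + bt^2 + ct + d. Substituting each data point gives a linear system:
  8a + 4b + 2c + d = -33
  216a + 36b + 6c + d = -901
  512a + 64b + 8c + d = -2115
  1000a + 100b + 10c + d = -4105
Solving the system yields a = -4, b = -1, c = -1, d = 5.
So P(t) = -4t^3 - t^2 - t + 5.
Check: P(10) = -4105. ✓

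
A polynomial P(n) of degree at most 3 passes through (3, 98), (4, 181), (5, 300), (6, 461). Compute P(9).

Forward differences of the values at n = 3, 4, 5, 6:
  P  : 98  181  300  461
  Δ  : 83  119  161
  Δ^2: 36  42
  Δ^3: 6
The third differences are constant, confirming degree 3.
Interpolating (Newton forward form) and evaluating at n = 9 gives P(9) = 1256.

1256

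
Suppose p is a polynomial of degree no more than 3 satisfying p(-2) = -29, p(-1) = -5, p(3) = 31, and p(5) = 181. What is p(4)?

85

Write p(t) = at^3 + bt^2 + ct + d. Substituting each data point gives a linear system:
  -8a + 4b - 2c + d = -29
  -a + b - c + d = -5
  27a + 9b + 3c + d = 31
  125a + 25b + 5c + d = 181
Solving the system yields a = 2, b = -3, c = 1, d = 1.
So p(t) = 2t^3 - 3t^2 + t + 1.
Then p(4) = 85.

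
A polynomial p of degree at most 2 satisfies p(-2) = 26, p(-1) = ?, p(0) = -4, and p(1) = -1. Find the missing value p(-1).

On equispaced nodes a degree-2 polynomial has vanishing third forward difference, so
  - p(-2) + 3·p(-1) - 3·p(0) + p(1) = 0.
Substituting the known values and solving for p(-1):
  3·p(-1) = 15
  p(-1) = 5.

5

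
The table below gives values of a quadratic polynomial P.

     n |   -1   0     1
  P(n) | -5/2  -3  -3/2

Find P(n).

Write P(n) = an^2 + bn + c. Substituting each data point gives a linear system:
  a - b + c = -5/2
  c = -3
  a + b + c = -3/2
Solving the system yields a = 1, b = 1/2, c = -3.
So P(n) = n^2 + (1/2)n - 3.
Check: P(-1) = -5/2. ✓

P(n) = n^2 + (1/2)n - 3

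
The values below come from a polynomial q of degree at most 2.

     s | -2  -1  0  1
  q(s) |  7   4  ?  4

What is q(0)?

3

The 3 known points determine the degree-2 polynomial uniquely.
Write q(s) = as^2 + bs + c. Substituting each data point gives a linear system:
  4a - 2b + c = 7
  a - b + c = 4
  a + b + c = 4
Solving the system yields a = 1, b = 0, c = 3.
So q(s) = s² + 3.
Then q(0) = 3.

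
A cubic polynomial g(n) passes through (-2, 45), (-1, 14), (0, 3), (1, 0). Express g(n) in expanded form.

Write g(n) = an^3 + bn^2 + cn + d. Substituting each data point gives a linear system:
  -8a + 4b - 2c + d = 45
  -a + b - c + d = 14
  d = 3
  a + b + c + d = 0
Solving the system yields a = -2, b = 4, c = -5, d = 3.
So g(n) = -2n³ + 4n² - 5n + 3.
Check: g(-1) = 14. ✓

g(n) = -2n^3 + 4n^2 - 5n + 3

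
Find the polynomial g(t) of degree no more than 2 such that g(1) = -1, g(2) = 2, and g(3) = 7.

g(t) = t^2 - 2

Using the Lagrange interpolation formula with nodes 1, 2, 3:
  L_0(t) = (t - 2)(t - 3) / 2
  L_1(t) = (t - 1)(t - 3) / -1
  L_2(t) = (t - 1)(t - 2) / 2
Then g(t) = -1·L_0(t) + 2·L_1(t) + 7·L_2(t).
Expanding and collecting terms gives g(t) = t^2 - 2.
Check: g(3) = 7. ✓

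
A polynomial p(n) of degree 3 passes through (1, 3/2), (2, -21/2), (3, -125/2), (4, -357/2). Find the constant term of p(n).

-5/2

Write p(n) = an^3 + bn^2 + cn + d. Substituting each data point gives a linear system:
  a + b + c + d = 3/2
  8a + 4b + 2c + d = -21/2
  27a + 9b + 3c + d = -125/2
  64a + 16b + 4c + d = -357/2
Solving the system yields a = -4, b = 4, c = 4, d = -5/2.
So p(n) = -4n^3 + 4n^2 + 4n - 5/2.
The constant term is -5/2.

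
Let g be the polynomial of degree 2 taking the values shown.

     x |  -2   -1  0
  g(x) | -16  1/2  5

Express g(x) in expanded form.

g(x) = -6x^2 - (3/2)x + 5

Write g(x) = ax^2 + bx + c. Substituting each data point gives a linear system:
  4a - 2b + c = -16
  a - b + c = 1/2
  c = 5
Solving the system yields a = -6, b = -3/2, c = 5.
So g(x) = -6x² - (3/2)x + 5.
Check: g(-2) = -16. ✓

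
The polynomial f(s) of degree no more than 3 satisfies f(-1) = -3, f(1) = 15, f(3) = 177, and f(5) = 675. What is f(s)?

f(s) = 4s^3 + 6s^2 + 5s

Using the Lagrange interpolation formula with nodes -1, 1, 3, 5:
  L_0(s) = (s - 1)(s - 3)(s - 5) / -48
  L_1(s) = (s + 1)(s - 3)(s - 5) / 16
  L_2(s) = (s + 1)(s - 1)(s - 5) / -16
  L_3(s) = (s + 1)(s - 1)(s - 3) / 48
Then f(s) = -3·L_0(s) + 15·L_1(s) + 177·L_2(s) + 675·L_3(s).
Expanding and collecting terms gives f(s) = 4s^3 + 6s^2 + 5s.
Check: f(-1) = -3. ✓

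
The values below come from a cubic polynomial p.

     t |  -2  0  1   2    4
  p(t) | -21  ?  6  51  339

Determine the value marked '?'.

-5

The 4 known points determine the degree-3 polynomial uniquely.
Write p(t) = at^3 + bt^2 + ct + d. Substituting each data point gives a linear system:
  -8a + 4b - 2c + d = -21
  a + b + c + d = 6
  8a + 4b + 2c + d = 51
  64a + 16b + 4c + d = 339
Solving the system yields a = 4, b = 5, c = 2, d = -5.
So p(t) = 4t^3 + 5t^2 + 2t - 5.
Then p(0) = -5.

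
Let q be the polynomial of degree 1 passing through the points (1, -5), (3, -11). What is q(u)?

Write q(u) = au + b. Substituting each data point gives a linear system:
  a + b = -5
  3a + b = -11
Solving the system yields a = -3, b = -2.
So q(u) = -3u - 2.
Check: q(1) = -5. ✓

q(u) = -3u - 2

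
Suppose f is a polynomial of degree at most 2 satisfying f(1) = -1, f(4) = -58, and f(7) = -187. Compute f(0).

Forward differences of the values at u = 1, 4, 7:
  f  : -1  -58  -187
  Δ  : -57  -129
  Δ^2: -72
The second differences are constant, confirming degree 2.
Interpolating (Newton forward form) and evaluating at u = 0 gives f(0) = 2.

2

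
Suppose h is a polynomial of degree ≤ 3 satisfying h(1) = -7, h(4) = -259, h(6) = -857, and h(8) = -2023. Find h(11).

Using the Lagrange interpolation formula with nodes 1, 4, 6, 8:
  L_0(s) = (s - 4)(s - 6)(s - 8) / -105
  L_1(s) = (s - 1)(s - 6)(s - 8) / 24
  L_2(s) = (s - 1)(s - 4)(s - 8) / -20
  L_3(s) = (s - 1)(s - 4)(s - 6) / 56
Then h(s) = -7·L_0(s) - 259·L_1(s) - 857·L_2(s) - 2023·L_3(s).
Expanding and collecting terms gives h(s) = -4s^3 + s^2 - 5s + 1.
Evaluating at s = 11: h(11) = -5257.

-5257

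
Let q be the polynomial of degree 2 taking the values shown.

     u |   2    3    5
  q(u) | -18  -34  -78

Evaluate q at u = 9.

-214

Write q(u) = au^2 + bu + c. Substituting each data point gives a linear system:
  4a + 2b + c = -18
  9a + 3b + c = -34
  25a + 5b + c = -78
Solving the system yields a = -2, b = -6, c = 2.
So q(u) = -2u^2 - 6u + 2.
Then q(9) = -214.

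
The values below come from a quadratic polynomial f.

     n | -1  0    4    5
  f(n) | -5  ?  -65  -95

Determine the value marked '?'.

The 3 known points determine the degree-2 polynomial uniquely.
Write f(n) = an^2 + bn + c. Substituting each data point gives a linear system:
  a - b + c = -5
  16a + 4b + c = -65
  25a + 5b + c = -95
Solving the system yields a = -3, b = -3, c = -5.
So f(n) = -3n^2 - 3n - 5.
Then f(0) = -5.

-5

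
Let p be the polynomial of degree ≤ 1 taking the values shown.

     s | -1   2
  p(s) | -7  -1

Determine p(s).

Write p(s) = as + b. Substituting each data point gives a linear system:
  -a + b = -7
  2a + b = -1
Solving the system yields a = 2, b = -5.
So p(s) = 2s - 5.
Check: p(2) = -1. ✓

p(s) = 2s - 5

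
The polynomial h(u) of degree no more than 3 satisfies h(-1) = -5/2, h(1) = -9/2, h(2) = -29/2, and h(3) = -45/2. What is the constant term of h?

Write h(u) = au^3 + bu^2 + cu + d. Substituting each data point gives a linear system:
  -a + b - c + d = -5/2
  a + b + c + d = -9/2
  8a + 4b + 2c + d = -29/2
  27a + 9b + 3c + d = -45/2
Solving the system yields a = 1, b = -5, c = -2, d = 3/2.
So h(u) = u^3 - 5u^2 - 2u + 3/2.
The constant term is 3/2.

3/2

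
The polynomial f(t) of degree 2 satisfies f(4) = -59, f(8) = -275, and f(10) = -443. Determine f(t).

f(t) = -5t^2 + 6t - 3

Using the Lagrange interpolation formula with nodes 4, 8, 10:
  L_0(t) = (t - 8)(t - 10) / 24
  L_1(t) = (t - 4)(t - 10) / -8
  L_2(t) = (t - 4)(t - 8) / 12
Then f(t) = -59·L_0(t) - 275·L_1(t) - 443·L_2(t).
Expanding and collecting terms gives f(t) = -5t^2 + 6t - 3.
Check: f(8) = -275. ✓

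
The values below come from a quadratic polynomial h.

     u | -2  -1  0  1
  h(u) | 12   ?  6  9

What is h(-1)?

On equispaced nodes a degree-2 polynomial has vanishing third forward difference, so
  - h(-2) + 3·h(-1) - 3·h(0) + h(1) = 0.
Substituting the known values and solving for h(-1):
  3·h(-1) = 21
  h(-1) = 7.

7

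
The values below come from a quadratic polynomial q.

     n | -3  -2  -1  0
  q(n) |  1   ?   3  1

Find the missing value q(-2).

3

On equispaced nodes a degree-2 polynomial has vanishing third forward difference, so
  - q(-3) + 3·q(-2) - 3·q(-1) + q(0) = 0.
Substituting the known values and solving for q(-2):
  3·q(-2) = 9
  q(-2) = 3.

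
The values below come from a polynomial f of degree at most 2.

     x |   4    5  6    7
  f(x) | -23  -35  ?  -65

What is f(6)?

-49

The 3 known points determine the degree-2 polynomial uniquely.
Write f(x) = ax^2 + bx + c. Substituting each data point gives a linear system:
  16a + 4b + c = -23
  25a + 5b + c = -35
  49a + 7b + c = -65
Solving the system yields a = -1, b = -3, c = 5.
So f(x) = -x^2 - 3x + 5.
Then f(6) = -49.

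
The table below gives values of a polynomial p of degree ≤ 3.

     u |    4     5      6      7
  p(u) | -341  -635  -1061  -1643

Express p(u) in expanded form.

p(u) = -4u^3 - 6u^2 + 4u - 5

Write p(u) = au^3 + bu^2 + cu + d. Substituting each data point gives a linear system:
  64a + 16b + 4c + d = -341
  125a + 25b + 5c + d = -635
  216a + 36b + 6c + d = -1061
  343a + 49b + 7c + d = -1643
Solving the system yields a = -4, b = -6, c = 4, d = -5.
So p(u) = -4u^3 - 6u^2 + 4u - 5.
Check: p(7) = -1643. ✓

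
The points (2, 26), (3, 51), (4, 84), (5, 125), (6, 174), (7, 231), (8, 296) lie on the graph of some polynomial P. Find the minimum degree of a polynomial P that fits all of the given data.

2

Forward differences of the values at x = 2, 3, 4, 5, 6, 7, 8:
  P  : 26  51  84  125  174  231  296
  Δ  : 25  33  41  49  57  65
  Δ^2: 8  8  8  8  8
  Δ^3: 0  0  0  0
  Δ^4: 0  0  0
  Δ^5: 0  0
  Δ^6: 0
The second differences are constant (8) and nonzero, while all higher differences vanish, so the minimal degree is 2.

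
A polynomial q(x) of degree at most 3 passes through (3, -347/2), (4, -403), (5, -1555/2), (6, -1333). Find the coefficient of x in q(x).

-4

Write q(x) = ax^3 + bx^2 + cx + d. Substituting each data point gives a linear system:
  27a + 9b + 3c + d = -347/2
  64a + 16b + 4c + d = -403
  125a + 25b + 5c + d = -1555/2
  216a + 36b + 6c + d = -1333
Solving the system yields a = -6, b = -1/2, c = -4, d = 5.
So q(x) = -6x^3 - (1/2)x^2 - 4x + 5.
The coefficient of x is -4.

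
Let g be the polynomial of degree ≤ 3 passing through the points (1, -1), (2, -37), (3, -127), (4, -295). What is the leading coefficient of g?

Write g(x) = ax^3 + bx^2 + cx + d. Substituting each data point gives a linear system:
  a + b + c + d = -1
  8a + 4b + 2c + d = -37
  27a + 9b + 3c + d = -127
  64a + 16b + 4c + d = -295
Solving the system yields a = -4, b = -3, c = 1, d = 5.
So g(x) = -4x^3 - 3x^2 + x + 5.
The leading coefficient is -4.

-4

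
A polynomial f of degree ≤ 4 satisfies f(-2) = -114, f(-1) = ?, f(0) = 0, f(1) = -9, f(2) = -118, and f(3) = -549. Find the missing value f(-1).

The 5 known points determine the degree-4 polynomial uniquely.
Write f(x) = ax^4 + bx^3 + cx^2 + dx + e. Substituting each data point gives a linear system:
  16a - 8b + 4c - 2d + e = -114
  e = 0
  a + b + c + d + e = -9
  16a + 8b + 4c + 2d + e = -118
  81a + 27b + 9c + 3d + e = -549
Solving the system yields a = -6, b = -1, c = -5, d = 3, e = 0.
So f(x) = -6x^4 - x^3 - 5x^2 + 3x.
Then f(-1) = -13.

-13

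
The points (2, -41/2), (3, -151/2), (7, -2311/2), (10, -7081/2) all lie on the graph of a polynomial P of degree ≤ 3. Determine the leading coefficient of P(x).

Write P(x) = ax^3 + bx^2 + cx + d. Substituting each data point gives a linear system:
  8a + 4b + 2c + d = -41/2
  27a + 9b + 3c + d = -151/2
  343a + 49b + 7c + d = -2311/2
  1000a + 100b + 10c + d = -7081/2
Solving the system yields a = -4, b = 5, c = -4, d = -1/2.
So P(x) = -4x³ + 5x² - 4x - 1/2.
The leading coefficient is -4.

-4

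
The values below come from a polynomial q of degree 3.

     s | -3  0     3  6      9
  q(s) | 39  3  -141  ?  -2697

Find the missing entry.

-879

The 4 known points determine the degree-3 polynomial uniquely.
Write q(s) = as^3 + bs^2 + cs + d. Substituting each data point gives a linear system:
  -27a + 9b - 3c + d = 39
  d = 3
  27a + 9b + 3c + d = -141
  729a + 81b + 9c + d = -2697
Solving the system yields a = -3, b = -6, c = -3, d = 3.
So q(s) = -3s³ - 6s² - 3s + 3.
Then q(6) = -879.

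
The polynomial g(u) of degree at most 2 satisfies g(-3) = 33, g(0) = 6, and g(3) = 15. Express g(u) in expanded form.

Write g(u) = au^2 + bu + c. Substituting each data point gives a linear system:
  9a - 3b + c = 33
  c = 6
  9a + 3b + c = 15
Solving the system yields a = 2, b = -3, c = 6.
So g(u) = 2u² - 3u + 6.
Check: g(0) = 6. ✓

g(u) = 2u^2 - 3u + 6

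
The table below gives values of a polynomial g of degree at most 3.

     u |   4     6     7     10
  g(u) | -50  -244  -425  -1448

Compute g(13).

-3443

Write g(u) = au^3 + bu^2 + cu + d. Substituting each data point gives a linear system:
  64a + 16b + 4c + d = -50
  216a + 36b + 6c + d = -244
  343a + 49b + 7c + d = -425
  1000a + 100b + 10c + d = -1448
Solving the system yields a = -2, b = 6, c = -5, d = 2.
So g(u) = -2u^3 + 6u^2 - 5u + 2.
Then g(13) = -3443.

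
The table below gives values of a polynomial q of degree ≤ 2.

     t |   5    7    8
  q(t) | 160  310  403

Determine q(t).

Write q(t) = at^2 + bt + c. Substituting each data point gives a linear system:
  25a + 5b + c = 160
  49a + 7b + c = 310
  64a + 8b + c = 403
Solving the system yields a = 6, b = 3, c = -5.
So q(t) = 6t^2 + 3t - 5.
Check: q(7) = 310. ✓

q(t) = 6t^2 + 3t - 5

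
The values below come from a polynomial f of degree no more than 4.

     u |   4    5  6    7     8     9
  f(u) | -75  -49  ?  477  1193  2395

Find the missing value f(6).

The 5 known points determine the degree-4 polynomial uniquely.
Write f(u) = au^4 + bu^3 + cu^2 + du + e. Substituting each data point gives a linear system:
  256a + 64b + 16c + 4d + e = -75
  625a + 125b + 25c + 5d + e = -49
  2401a + 343b + 49c + 7d + e = 477
  4096a + 512b + 64c + 8d + e = 1193
  6561a + 729b + 81c + 9d + e = 2395
Solving the system yields a = 1, b = -6, c = 2, d = 5, e = 1.
So f(u) = u⁴ - 6u³ + 2u² + 5u + 1.
Then f(6) = 103.

103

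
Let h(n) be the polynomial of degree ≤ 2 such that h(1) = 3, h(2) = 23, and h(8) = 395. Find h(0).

-5

Using the Lagrange interpolation formula with nodes 1, 2, 8:
  L_0(n) = (n - 2)(n - 8) / 7
  L_1(n) = (n - 1)(n - 8) / -6
  L_2(n) = (n - 1)(n - 2) / 42
Then h(n) = 3·L_0(n) + 23·L_1(n) + 395·L_2(n).
Expanding and collecting terms gives h(n) = 6n^2 + 2n - 5.
Evaluating at n = 0: h(0) = -5.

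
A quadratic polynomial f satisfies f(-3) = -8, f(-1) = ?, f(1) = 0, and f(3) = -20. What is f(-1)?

The 3 known points determine the degree-2 polynomial uniquely.
Write f(t) = at^2 + bt + c. Substituting each data point gives a linear system:
  9a - 3b + c = -8
  a + b + c = 0
  9a + 3b + c = -20
Solving the system yields a = -2, b = -2, c = 4.
So f(t) = -2t^2 - 2t + 4.
Then f(-1) = 4.

4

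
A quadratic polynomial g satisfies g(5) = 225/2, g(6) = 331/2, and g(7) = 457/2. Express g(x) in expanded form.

g(x) = 5x^2 - 2x - 5/2

Write g(x) = ax^2 + bx + c. Substituting each data point gives a linear system:
  25a + 5b + c = 225/2
  36a + 6b + c = 331/2
  49a + 7b + c = 457/2
Solving the system yields a = 5, b = -2, c = -5/2.
So g(x) = 5x² - 2x - 5/2.
Check: g(5) = 225/2. ✓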